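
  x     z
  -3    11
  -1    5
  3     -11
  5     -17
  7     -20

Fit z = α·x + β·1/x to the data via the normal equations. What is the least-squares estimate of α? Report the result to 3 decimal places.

α = -3.041

Entries of AᵀA: Σx·x = 93, Σx·1/x = 5, Σ1/x·1/x = 14141/11025.
Moment sums: Σx·z = -296, Σ1/x·z = -1952/105.
Eliminating β: (14141/11025)·(row 1) − 5·(row 2) gives (346496/3675)·α = (14141/11025)·(-296) − 5·(-1952/105) = -3160936/11025, so α = -395117/129936.
Then β = ((-1952/105) − 5·(-395117/129936))/(14141/11025) = -114345/43312.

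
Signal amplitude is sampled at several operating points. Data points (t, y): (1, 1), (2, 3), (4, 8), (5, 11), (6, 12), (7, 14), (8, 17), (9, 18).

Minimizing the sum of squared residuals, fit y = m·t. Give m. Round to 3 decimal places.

From the data, Σt·t = 276.
Right-hand side: Σt·y = 562.
m = 562/276 = 2.03623.

m = 2.036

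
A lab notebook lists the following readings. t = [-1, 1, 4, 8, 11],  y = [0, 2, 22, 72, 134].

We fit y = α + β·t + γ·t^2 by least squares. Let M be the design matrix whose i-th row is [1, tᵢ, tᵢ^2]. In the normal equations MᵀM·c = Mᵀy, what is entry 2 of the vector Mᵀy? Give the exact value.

2140

Entry 2 ↔ basis t, so (Mᵀy)_{2} = Σᵢ (t)·yᵢ = (-1)·(0) + (1)·(2) + (4)·(22) + (8)·(72) + (11)·(134) = 2140.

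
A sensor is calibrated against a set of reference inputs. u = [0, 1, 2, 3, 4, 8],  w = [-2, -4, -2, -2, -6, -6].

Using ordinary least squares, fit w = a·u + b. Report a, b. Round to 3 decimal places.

Setting ∂/∂a … = 0 gives: 94·a + 18·b = -86;  18·a + 6·b = -22.
(Σu·u = 94, Σu = 18, Σ1 = 6, Σu·w = -86, Σw = -22.)
Eliminating b: 6·(row 1) − 18·(row 2) gives 240·a = 6·(-86) − 18·(-22) = -120, so a = -1/2.
Then b = ((-22) − 18·(-1/2))/6 = -13/6.

a = -0.500, b = -2.167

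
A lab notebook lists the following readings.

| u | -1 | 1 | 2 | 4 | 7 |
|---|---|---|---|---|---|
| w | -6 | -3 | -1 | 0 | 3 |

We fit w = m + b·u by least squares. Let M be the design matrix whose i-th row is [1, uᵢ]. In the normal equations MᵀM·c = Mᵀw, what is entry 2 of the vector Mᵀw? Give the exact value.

22

Entry 2 ↔ basis u, so (Mᵀw)_{2} = Σᵢ (u)·wᵢ = (-1)·(-6) + (1)·(-3) + (2)·(-1) + (4)·(0) + (7)·(3) = 22.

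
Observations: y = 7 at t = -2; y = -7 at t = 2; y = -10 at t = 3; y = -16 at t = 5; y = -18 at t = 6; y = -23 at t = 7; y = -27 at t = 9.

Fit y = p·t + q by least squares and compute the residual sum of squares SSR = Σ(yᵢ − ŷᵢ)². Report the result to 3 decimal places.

The normal equations are: 208·p + 30·q = -650;  30·p + 7·q = -94.
Eliminating q: 7·(row 1) − 30·(row 2) gives 556·p = 7·(-650) − 30·(-94) = -1730, so p = -865/278.
Then q = ((-94) − 30·(-865/278))/7 = -13/139.
Residuals: 121/139, -95/139, -159/278, -97/278, 106/139, -313/278, 305/278; SSR = 657/139.

SSR = 4.727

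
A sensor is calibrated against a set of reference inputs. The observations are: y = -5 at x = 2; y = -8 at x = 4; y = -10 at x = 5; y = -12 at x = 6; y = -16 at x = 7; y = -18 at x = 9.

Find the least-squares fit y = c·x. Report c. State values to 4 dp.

c = -2.0758

Entries of AᵀA: Σx·x = 211.
Right-hand side: Σx·y = -438.
So AᵀA·[c]ᵀ = Aᵀy: [[211]]·[c]ᵀ = [-438]ᵀ.
Hence c = -438 / 211 ≈ -2.07583.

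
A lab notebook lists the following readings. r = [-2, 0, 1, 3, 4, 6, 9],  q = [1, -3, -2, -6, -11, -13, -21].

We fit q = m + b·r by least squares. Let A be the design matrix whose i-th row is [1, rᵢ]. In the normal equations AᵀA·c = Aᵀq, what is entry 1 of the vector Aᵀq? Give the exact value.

Entry 1 ↔ basis 1, so (Aᵀq)_{1} = Σᵢ qᵢ = (1)·(1) + (1)·(-3) + (1)·(-2) + (1)·(-6) + (1)·(-11) + (1)·(-13) + (1)·(-21) = -55.

-55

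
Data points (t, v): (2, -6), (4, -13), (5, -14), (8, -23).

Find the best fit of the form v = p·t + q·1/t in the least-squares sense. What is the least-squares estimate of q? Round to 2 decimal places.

Entries of AᵀA: Σt·t = 109, Σt·1/t = 4, Σ1/t·1/t = 589/1600.
For Aᵀv: Σt·v = -318, Σ1/t·v = -477/40.
Normal equations: [[109, 4]; [4, 589/1600]]·[p, q]ᵀ = [-318, -477/40]ᵀ.
Determinant 109·(589/1600) − 4² = 38601/1600.
p = ((-318)·(589/1600) − 4·(-477/40))/(38601/1600) = -36994/12867; q = (109·(-477/40) − 4·(-318))/(38601/1600) = -14840/12867.

q = -1.15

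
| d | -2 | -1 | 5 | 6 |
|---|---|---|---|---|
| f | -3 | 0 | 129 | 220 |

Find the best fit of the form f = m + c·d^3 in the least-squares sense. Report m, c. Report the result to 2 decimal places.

With design matrix A, AᵀA = [[4, 332]; [332, 62346]] and Aᵀf = [346, 63669]ᵀ.
Δ = 4·62346 − 332² = 139160.
m = (346·62346 − 332·63669)/139160 = 7743/2485; c = (4·63669 − 332·346)/139160 = 4993/4970.

m = 3.12, c = 1.00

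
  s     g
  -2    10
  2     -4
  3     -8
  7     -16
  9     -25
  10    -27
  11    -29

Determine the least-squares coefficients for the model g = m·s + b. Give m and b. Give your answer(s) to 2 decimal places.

From the data, Σs·s = 368, Σs = 40, Σ1 = 7.
Right-hand side: Σs·g = -978, Σg = -99.
So AᵀA·[m, b]ᵀ = Aᵀg: [[368, 40]; [40, 7]]·[m, b]ᵀ = [-978, -99]ᵀ.
Δ = 368·7 − 40² = 976.
m = ((-978)·7 − 40·(-99))/976 = -1443/488; b = (368·(-99) − 40·(-978))/976 = 168/61.

m = -2.96, b = 2.75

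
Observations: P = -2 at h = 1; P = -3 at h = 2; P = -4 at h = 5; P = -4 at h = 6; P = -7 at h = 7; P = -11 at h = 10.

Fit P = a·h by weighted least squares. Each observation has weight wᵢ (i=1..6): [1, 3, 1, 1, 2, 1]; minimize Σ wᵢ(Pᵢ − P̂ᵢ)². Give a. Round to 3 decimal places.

The normal equations are: 272·a = -272.
a = (-272)/272 = -1.

a = -1.000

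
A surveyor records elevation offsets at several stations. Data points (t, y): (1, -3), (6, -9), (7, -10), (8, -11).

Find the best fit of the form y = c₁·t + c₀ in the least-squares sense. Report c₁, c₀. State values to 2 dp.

c₁ = -1.16, c₀ = -1.90

From the data, Σt·t = 150, Σt = 22, Σ1 = 4.
For Mᵀy: Σt·y = -215, Σy = -33.
So MᵀM·[c₁, c₀]ᵀ = Mᵀy: [[150, 22]; [22, 4]]·[c₁, c₀]ᵀ = [-215, -33]ᵀ.
Δ = 150·4 − 22² = 116.
c₁ = ((-215)·4 − 22·(-33))/116 = -67/58; c₀ = (150·(-33) − 22·(-215))/116 = -55/29.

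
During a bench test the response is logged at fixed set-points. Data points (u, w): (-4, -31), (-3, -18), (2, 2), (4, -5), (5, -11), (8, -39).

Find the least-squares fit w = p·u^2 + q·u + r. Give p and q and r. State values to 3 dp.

p = -0.997, q = 3.163, r = -1.063

Normal-equation sums: Σu^2·u^2 = 5330, Σu^2·u = 618, Σu^2 = 134, Σu·u = 134, Σu = 12, Σ1 = 6.
For Aᵀw: Σu^2·w = -3501, Σu·w = -205, Σw = -102.
AᵀA·[p, q, r]ᵀ = Aᵀw becomes [[5330, 618, 134]; [618, 134, 12]; [134, 12, 6]]·[p, q, r]ᵀ = [-3501, -205, -102]ᵀ.
Row-reducing yields p = -20127/20191, q = 638569/201910, r = -107289/100955.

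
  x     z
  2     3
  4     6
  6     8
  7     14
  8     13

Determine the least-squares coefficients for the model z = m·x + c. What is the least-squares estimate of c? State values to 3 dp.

Normal-equation sums: Σx·x = 169, Σx = 27, Σ1 = 5.
For Aᵀz: Σx·z = 280, Σz = 44.
AᵀA·[m, c]ᵀ = Aᵀz becomes [[169, 27]; [27, 5]]·[m, c]ᵀ = [280, 44]ᵀ.
Eliminating c: 5·(row 1) − 27·(row 2) gives 116·m = 5·280 − 27·44 = 212, so m = 53/29.
Then c = (44 − 27·(53/29))/5 = -31/29.

c = -1.069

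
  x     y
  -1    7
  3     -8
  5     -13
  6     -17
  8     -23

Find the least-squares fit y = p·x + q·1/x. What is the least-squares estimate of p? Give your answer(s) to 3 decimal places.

Normal-equation sums: Σx·x = 135, Σx·1/x = 5, Σ1/x·1/x = 17201/14400.
For Aᵀy: Σx·y = -382, Σ1/x·y = -719/40.
AᵀA·[p, q]ᵀ = Aᵀy becomes [[135, 5]; [5, 17201/14400]]·[p, q]ᵀ = [-382, -719/40]ᵀ.
Determinant 135·(17201/14400) − 5² = 43603/320.
p = ((-382)·(17201/14400) − 5·(-719/40))/(43603/320) = -5276582/1962135; q = (135·(-719/40) − 5·(-382))/(43603/320) = -165320/43603.

p = -2.689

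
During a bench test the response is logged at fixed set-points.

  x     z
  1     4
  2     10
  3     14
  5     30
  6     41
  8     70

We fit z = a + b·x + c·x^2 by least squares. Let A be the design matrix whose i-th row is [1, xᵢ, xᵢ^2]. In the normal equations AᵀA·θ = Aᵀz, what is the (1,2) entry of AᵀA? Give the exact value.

25

Row 1 ↔ basis 1, column 2 ↔ basis x, so (AᵀA)_{1,2} = Σᵢ x = (1)·(1) + (1)·(2) + (1)·(3) + (1)·(5) + (1)·(6) + (1)·(8) = 25.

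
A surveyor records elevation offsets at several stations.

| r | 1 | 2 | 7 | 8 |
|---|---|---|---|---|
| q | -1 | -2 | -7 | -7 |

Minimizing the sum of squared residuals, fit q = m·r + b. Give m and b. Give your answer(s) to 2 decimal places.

m = -0.91, b = -0.18

Normal-equation sums: Σr·r = 118, Σr = 18, Σ1 = 4.
Right-hand side: Σr·q = -110, Σq = -17.
So MᵀM·[m, b]ᵀ = Mᵀq: [[118, 18]; [18, 4]]·[m, b]ᵀ = [-110, -17]ᵀ.
Δ = 118·4 − 18² = 148.
m = ((-110)·4 − 18·(-17))/148 = -67/74; b = (118·(-17) − 18·(-110))/148 = -13/74.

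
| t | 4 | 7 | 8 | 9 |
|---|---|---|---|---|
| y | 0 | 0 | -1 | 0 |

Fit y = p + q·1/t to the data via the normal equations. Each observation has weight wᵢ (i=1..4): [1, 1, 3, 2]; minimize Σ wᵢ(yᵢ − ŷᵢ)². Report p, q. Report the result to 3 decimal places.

Forming MᵀWM = [[7, 499/504]; [499/504, 39239/254016]] and MᵀWy = [-3, -3/8]ᵀ gives MᵀWM·[p, q]ᵀ = MᵀWy.
Δ = 7·(39239/254016) − (499/504)² = 3209/31752.
p = ((-3)·(39239/254016) − (499/504)·(-3/8))/(3209/31752) = -11703/12836; q = (7·(-3/8) − (499/504)·(-3))/(3209/31752) = 10962/3209.

p = -0.912, q = 3.416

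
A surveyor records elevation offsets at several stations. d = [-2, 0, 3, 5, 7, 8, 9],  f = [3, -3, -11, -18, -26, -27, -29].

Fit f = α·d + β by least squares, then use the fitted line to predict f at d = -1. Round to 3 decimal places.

f̂ = 0.102

Sums needed: Σd·d = 232, Σd = 30, Σ1 = 7.
Right-hand side: Σd·f = -788, Σf = -111.
So MᵀM·[α, β]ᵀ = Mᵀf: [[232, 30]; [30, 7]]·[α, β]ᵀ = [-788, -111]ᵀ.
Δ = 232·7 − 30² = 724.
α = ((-788)·7 − 30·(-111))/724 = -1093/362; β = (232·(-111) − 30·(-788))/724 = -528/181.
At d = -1: f̂ = (-1093/362)·(-1) + (-528/181)·(1) = 37/362.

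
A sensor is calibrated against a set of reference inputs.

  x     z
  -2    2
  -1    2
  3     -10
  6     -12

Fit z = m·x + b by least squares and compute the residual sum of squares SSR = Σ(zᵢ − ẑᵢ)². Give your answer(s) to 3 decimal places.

AᵀA·[m, b]ᵀ = Aᵀz reads: 50·m + 6·b = -108;  6·m + 4·b = -18.
Determinant 50·4 − 6² = 164.
m = ((-108)·4 − 6·(-18))/164 = -81/41; b = (50·(-18) − 6·(-108))/164 = -63/41.
Residuals: -17/41, 64/41, -104/41, 57/41; SSR = 450/41.

SSR = 10.976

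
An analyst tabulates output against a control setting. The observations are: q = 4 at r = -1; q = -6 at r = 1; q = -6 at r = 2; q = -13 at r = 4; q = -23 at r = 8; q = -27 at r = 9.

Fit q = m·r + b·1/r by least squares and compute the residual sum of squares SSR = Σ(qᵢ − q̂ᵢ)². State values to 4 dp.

SSR = 3.9923

Compute the Gram sums: Σr·r = 167, Σr·1/r = 6, Σ1/r·1/r = 12133/5184.
Moment sums: Σr·q = -501, Σ1/r·q = -177/8.
Normal equations: [[167, 6]; [6, 12133/5184]]·[m, b]ᵀ = [-501, -177/8]ᵀ.
det = 167·(12133/5184) − 6² = 1839587/5184.
m = ((-501)·(12133/5184) − 6·(-177/8))/(1839587/5184) = -5390457/1839587; b = (167·(-177/8) − 6·(-501))/(1839587/5184) = -3571128/1839587.
Residuals: -1603237/1839587, -2075937/1839587, 1528956/1839587, -1460021/1839587, 1259546/1839587, -757944/1839587; SSR = 7344141/1839587.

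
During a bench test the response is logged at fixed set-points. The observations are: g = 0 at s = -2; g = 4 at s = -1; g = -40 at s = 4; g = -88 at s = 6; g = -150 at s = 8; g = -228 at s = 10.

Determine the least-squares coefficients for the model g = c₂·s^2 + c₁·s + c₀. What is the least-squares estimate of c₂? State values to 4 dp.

From the data, Σs^2·s^2 = 15665, Σs^2·s = 1783, Σs^2 = 221, Σs·s = 221, Σs = 25, Σ1 = 6.
Right-hand side: Σs^2·g = -36204, Σs·g = -4172, Σg = -502.
Row-reducing yields c₂ = -413929/203730, c₁ = -573043/203730, c₀ = 98109/33955.

c₂ = -2.0318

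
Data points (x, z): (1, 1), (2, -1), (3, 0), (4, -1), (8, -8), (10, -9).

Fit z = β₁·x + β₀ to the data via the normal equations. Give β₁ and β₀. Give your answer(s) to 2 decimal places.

Compute the Gram sums: Σx·x = 194, Σx = 28, Σ1 = 6.
Moment sums: Σx·z = -159, Σz = -18.
Determinant 194·6 − 28² = 380.
β₁ = ((-159)·6 − 28·(-18))/380 = -45/38; β₀ = (194·(-18) − 28·(-159))/380 = 48/19.

β₁ = -1.18, β₀ = 2.53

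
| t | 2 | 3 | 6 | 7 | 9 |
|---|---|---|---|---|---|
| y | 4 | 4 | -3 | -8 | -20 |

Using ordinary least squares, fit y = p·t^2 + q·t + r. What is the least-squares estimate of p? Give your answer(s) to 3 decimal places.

p = -0.545

Compute the Gram sums: Σt^2·t^2 = 10355, Σt^2·t = 1323, Σt^2 = 179, Σt·t = 179, Σt = 27, Σ1 = 5.
Moment sums: Σt^2·y = -2068, Σt·y = -234, Σy = -23.
Normal equations: [[10355, 1323, 179]; [1323, 179, 27]; [179, 27, 5]]·[p, q, r]ᵀ = [-2068, -234, -23]ᵀ.
Solving the 3×3 system (Gaussian elimination) gives p = -2735/5016, q = 387/152, r = 1469/1254.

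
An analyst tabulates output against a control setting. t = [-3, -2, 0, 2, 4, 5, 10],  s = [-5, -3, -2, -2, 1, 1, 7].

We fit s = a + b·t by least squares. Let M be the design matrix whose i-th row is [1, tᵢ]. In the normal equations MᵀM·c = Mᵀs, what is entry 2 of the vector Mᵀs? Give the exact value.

Entry 2 ↔ basis t, so (Mᵀs)_{2} = Σᵢ (t)·sᵢ = (-3)·(-5) + (-2)·(-3) + (0)·(-2) + (2)·(-2) + (4)·(1) + (5)·(1) + (10)·(7) = 96.

96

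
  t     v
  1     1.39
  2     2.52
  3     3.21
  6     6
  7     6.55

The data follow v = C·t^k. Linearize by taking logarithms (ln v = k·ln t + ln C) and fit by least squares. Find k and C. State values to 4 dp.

Let Y = ln v. Fitting Y = k·ln t + ln C by least squares:
Sums: Σln t = 5.5294, Σ(ln t)² = 8.6844, Σln v = 6.0911, Σln t·ln v = 8.7896.
Normal system: [[8.6844, 5.5294]; [5.5294, 5]]·[k, ln C]ᵀ = [8.7896, 6.0911]ᵀ.
Δ = 8.6844·5 − (5.5294)² = 12.8473; k = (8.7896·5 − 5.5294·6.0911)/12.8473 = 0.79923, ln C = (8.6844·6.0911 − 5.5294·8.7896)/12.8473 = 0.33435, so C = exp(0.33435) = 1.39704.

k = 0.7992, C = 1.3970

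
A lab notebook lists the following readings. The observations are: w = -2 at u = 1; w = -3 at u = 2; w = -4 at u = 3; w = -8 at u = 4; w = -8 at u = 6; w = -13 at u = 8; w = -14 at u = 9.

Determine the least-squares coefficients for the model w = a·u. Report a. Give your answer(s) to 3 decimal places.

Setting ∂/∂a … = 0 gives: 211·a = -330.
(Σu·u = 211, Σu·w = -330.)
a = (-330)/211 = -1.56398.

a = -1.564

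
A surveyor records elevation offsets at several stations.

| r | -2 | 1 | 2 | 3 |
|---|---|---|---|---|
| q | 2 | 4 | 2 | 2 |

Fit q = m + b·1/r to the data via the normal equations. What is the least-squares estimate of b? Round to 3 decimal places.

From the data, Σ1 = 4, Σ1/r = 4/3, Σ1/r·1/r = 29/18.
And Σq = 10, Σ1/r·q = 14/3.
Normal equations: [[4, 4/3]; [4/3, 29/18]]·[m, b]ᵀ = [10, 14/3]ᵀ.
Determinant 4·(29/18) − (4/3)² = 14/3.
m = (10·(29/18) − (4/3)·(14/3))/(14/3) = 89/42; b = (4·(14/3) − (4/3)·10)/(14/3) = 8/7.

b = 1.143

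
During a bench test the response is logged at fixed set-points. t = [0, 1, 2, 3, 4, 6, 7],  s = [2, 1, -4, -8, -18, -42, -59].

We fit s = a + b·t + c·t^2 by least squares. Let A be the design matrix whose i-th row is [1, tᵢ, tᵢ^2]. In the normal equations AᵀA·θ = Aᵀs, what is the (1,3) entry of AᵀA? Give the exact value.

115

Row 1 ↔ basis 1, column 3 ↔ basis t^2, so (AᵀA)_{1,3} = Σᵢ t^2 = (1)·(0) + (1)·(1) + (1)·(4) + (1)·(9) + (1)·(16) + (1)·(36) + (1)·(49) = 115.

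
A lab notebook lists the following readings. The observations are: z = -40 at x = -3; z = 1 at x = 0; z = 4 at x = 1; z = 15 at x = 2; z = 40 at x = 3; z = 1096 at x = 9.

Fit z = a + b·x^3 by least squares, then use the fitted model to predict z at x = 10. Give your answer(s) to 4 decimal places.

ẑ = 1502.9181

The normal equations are: 6·a + 738·b = 1116;  738·a + 532964·b = 801268.
(Σ1 = 6, Σx^3 = 738, Σx^3·x^3 = 532964, Σz = 1116, Σx^3·z = 801268.)
Δ = 6·532964 − 738² = 2653140.
a = (1116·532964 − 738·801268)/2653140 = 57534/44219; b = (6·801268 − 738·1116)/2653140 = 66400/44219.
At x = 10: ẑ = (57534/44219)·(1) + (66400/44219)·(1000) = 66457534/44219.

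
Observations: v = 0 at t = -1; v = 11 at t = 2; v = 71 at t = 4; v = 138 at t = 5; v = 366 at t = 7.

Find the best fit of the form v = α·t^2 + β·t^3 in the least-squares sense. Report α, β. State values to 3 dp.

AᵀA·[α, β]ᵀ = Aᵀv reads: 3299·α + 20987·β = 22564;  20987·α + 137435·β = 147420.
det = 3299·137435 − 20987² = 12943896.
α = (22564·137435 − 20987·147420)/12943896 = 897475/1617987; β = (3299·147420 − 20987·22564)/12943896 = 1598489/1617987.

α = 0.555, β = 0.988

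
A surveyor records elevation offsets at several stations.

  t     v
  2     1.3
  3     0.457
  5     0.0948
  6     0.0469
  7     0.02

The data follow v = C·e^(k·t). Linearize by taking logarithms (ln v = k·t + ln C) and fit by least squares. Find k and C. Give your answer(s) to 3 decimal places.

Let Y = ln v. Fitting Y = k·t + ln C by least squares:
Σt = 23.0000, Σ(t)² = 123.0000, Σln v = -9.8485, Σt·ln v = -59.3470.
Normal system: [[123.0000, 23.0000]; [23.0000, 5]]·[k, ln C]ᵀ = [-59.3470, -9.8485]ᵀ.
Solving (det = 86.0000): k = -0.81652, ln C = 1.78629, so C = exp(1.78629) = 5.96729.

k = -0.817, C = 5.967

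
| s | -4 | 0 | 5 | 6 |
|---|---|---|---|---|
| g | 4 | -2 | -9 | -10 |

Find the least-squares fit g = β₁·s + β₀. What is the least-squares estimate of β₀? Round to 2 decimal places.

The normal system XᵀX·[β₁, β₀]ᵀ = Xᵀg is [[77, 7]; [7, 4]]·[β₁, β₀]ᵀ = [-121, -17]ᵀ.
Eliminating β₀: 4·(row 1) − 7·(row 2) gives 259·β₁ = 4·(-121) − 7·(-17) = -365, so β₁ = -365/259.
Then β₀ = ((-17) − 7·(-365/259))/4 = -66/37.

β₀ = -1.78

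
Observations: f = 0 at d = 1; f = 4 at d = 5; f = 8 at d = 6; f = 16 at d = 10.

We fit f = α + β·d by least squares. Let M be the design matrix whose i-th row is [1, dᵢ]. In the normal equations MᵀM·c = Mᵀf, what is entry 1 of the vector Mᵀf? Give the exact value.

Entry 1 ↔ basis 1, so (Mᵀf)_{1} = Σᵢ fᵢ = (1)·(0) + (1)·(4) + (1)·(8) + (1)·(16) = 28.

28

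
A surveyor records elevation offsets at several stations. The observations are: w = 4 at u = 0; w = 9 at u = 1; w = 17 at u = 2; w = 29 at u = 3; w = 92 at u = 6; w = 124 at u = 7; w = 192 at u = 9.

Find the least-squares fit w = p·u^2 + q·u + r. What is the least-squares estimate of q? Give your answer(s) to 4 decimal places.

Normal-equation sums: Σu^2·u^2 = 10356, Σu^2·u = 1324, Σu^2 = 180, Σu·u = 180, Σu = 28, Σ1 = 7.
Moment sums: Σu^2·w = 25278, Σu·w = 3278, Σw = 467.
XᵀX·[p, q, r]ᵀ = Xᵀw becomes [[10356, 1324, 180]; [1324, 180, 28]; [180, 28, 7]]·[p, q, r]ᵀ = [25278, 3278, 467]ᵀ.
Inverting the 3×3 Gram matrix, [p, q, r]ᵀ = [22173/10784, 26661/10784, 2665/674]ᵀ.

q = 2.4723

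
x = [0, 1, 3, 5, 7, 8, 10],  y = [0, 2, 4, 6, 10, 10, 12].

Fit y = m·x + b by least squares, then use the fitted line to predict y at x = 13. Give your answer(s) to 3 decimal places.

ŷ = 16.141

Compute the Gram sums: Σx·x = 248, Σx = 34, Σ1 = 7.
Moment sums: Σx·y = 314, Σy = 44.
AᵀA·[m, b]ᵀ = Aᵀy becomes [[248, 34]; [34, 7]]·[m, b]ᵀ = [314, 44]ᵀ.
det = 248·7 − 34² = 580.
m = (314·7 − 34·44)/580 = 351/290; b = (248·44 − 34·314)/580 = 59/145.
At x = 13: ŷ = (351/290)·(13) + (59/145)·(1) = 4681/290.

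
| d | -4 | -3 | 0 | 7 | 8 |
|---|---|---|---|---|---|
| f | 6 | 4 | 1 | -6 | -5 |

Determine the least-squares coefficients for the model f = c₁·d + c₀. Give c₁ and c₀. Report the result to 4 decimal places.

c₁ = -0.9425, c₀ = 1.5080

With design matrix X, XᵀX = [[138, 8]; [8, 5]] and Xᵀf = [-118, 0]ᵀ.
Δ = 138·5 − 8² = 626.
c₁ = ((-118)·5 − 8·0)/626 = -295/313; c₀ = (138·0 − 8·(-118))/626 = 472/313.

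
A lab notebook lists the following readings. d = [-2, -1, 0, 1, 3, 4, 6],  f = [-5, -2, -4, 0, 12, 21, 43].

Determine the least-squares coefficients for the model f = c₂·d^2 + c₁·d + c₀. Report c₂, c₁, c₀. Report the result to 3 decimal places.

c₂ = 0.887, c₁ = 2.332, c₀ = -2.873

AᵀA·[c₂, c₁, c₀]ᵀ = Aᵀf reads: 1651·c₂ + 299·c₁ + 67·c₀ = 1970;  299·c₂ + 67·c₁ + 11·c₀ = 390;  67·c₂ + 11·c₁ + 7·c₀ = 65.
Row-reducing yields c₂ = 205/231, c₁ = 2155/924, c₀ = -885/308.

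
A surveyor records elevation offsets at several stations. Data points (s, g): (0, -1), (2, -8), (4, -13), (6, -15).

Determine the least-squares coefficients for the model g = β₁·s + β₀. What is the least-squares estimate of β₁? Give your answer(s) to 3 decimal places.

β₁ = -2.350

From the data, Σs·s = 56, Σs = 12, Σ1 = 4.
For Mᵀg: Σs·g = -158, Σg = -37.
Normal equations: [[56, 12]; [12, 4]]·[β₁, β₀]ᵀ = [-158, -37]ᵀ.
Δ = 56·4 − 12² = 80.
β₁ = ((-158)·4 − 12·(-37))/80 = -47/20; β₀ = (56·(-37) − 12·(-158))/80 = -11/5.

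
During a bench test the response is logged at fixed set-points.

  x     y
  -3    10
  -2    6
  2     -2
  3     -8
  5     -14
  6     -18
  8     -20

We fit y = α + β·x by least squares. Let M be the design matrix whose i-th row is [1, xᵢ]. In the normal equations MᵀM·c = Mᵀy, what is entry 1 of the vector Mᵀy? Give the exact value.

Entry 1 ↔ basis 1, so (Mᵀy)_{1} = Σᵢ yᵢ = (1)·(10) + (1)·(6) + (1)·(-2) + (1)·(-8) + (1)·(-14) + (1)·(-18) + (1)·(-20) = -46.

-46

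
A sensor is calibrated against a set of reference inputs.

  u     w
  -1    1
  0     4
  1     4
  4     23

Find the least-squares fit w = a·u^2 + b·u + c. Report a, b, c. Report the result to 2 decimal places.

Entries of MᵀM: Σu^2·u^2 = 258, Σu^2·u = 64, Σu^2 = 18, Σu·u = 18, Σu = 4, Σ1 = 4.
Right-hand side: Σu^2·w = 373, Σu·w = 95, Σw = 32.
Normal equations: [[258, 64, 18]; [64, 18, 4]; [18, 4, 4]]·[a, b, c]ᵀ = [373, 95, 32]ᵀ.
Row-reducing yields a = 154/181, b = 617/362, c = 893/362.

a = 0.85, b = 1.70, c = 2.47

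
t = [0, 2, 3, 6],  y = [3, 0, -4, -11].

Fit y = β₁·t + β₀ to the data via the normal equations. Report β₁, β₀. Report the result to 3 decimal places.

Normal-equation sums: Σt·t = 49, Σt = 11, Σ1 = 4.
Moment sums: Σt·y = -78, Σy = -12.
Δ = 49·4 − 11² = 75.
β₁ = ((-78)·4 − 11·(-12))/75 = -12/5; β₀ = (49·(-12) − 11·(-78))/75 = 18/5.

β₁ = -2.400, β₀ = 3.600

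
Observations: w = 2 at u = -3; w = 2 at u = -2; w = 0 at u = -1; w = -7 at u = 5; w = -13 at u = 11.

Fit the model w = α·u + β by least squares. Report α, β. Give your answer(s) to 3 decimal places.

α = -1.114, β = -0.971

The normal equations are: 160·α + 10·β = -188;  10·α + 5·β = -16.
Determinant 160·5 − 10² = 700.
α = ((-188)·5 − 10·(-16))/700 = -39/35; β = (160·(-16) − 10·(-188))/700 = -34/35.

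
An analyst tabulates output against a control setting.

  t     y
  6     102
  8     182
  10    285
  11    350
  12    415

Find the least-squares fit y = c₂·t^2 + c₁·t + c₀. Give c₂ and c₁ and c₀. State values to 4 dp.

c₂ = 3.0938, c₁ = -3.3891, c₀ = 10.9328

With design matrix A, AᵀA = [[50769, 4787, 465]; [4787, 465, 47]; [465, 47, 5]] and Aᵀy = [145930, 13748, 1334]ᵀ.
Solving the 3×3 system (Gaussian elimination) gives c₂ = 1451/469, c₁ = -3179/938, c₀ = 1465/134.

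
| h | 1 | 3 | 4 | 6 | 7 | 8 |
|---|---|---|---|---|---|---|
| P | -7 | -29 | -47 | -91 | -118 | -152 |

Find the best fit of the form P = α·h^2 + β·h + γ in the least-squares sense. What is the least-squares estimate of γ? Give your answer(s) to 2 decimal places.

Forming MᵀM = [[8131, 1163, 175]; [1163, 175, 29]; [175, 29, 6]] and MᵀP = [-19806, -2870, -444]ᵀ gives MᵀM·[α, β, γ]ᵀ = MᵀP.
Row-reducing yields α = -1253/660, β = -2309/660, γ = -189/110.

γ = -1.72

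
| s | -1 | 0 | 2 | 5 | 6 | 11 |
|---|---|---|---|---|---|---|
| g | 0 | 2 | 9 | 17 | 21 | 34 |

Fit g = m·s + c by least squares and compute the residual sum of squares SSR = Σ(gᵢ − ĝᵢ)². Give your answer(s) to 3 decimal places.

SSR = 1.956

Entries of MᵀM: Σs·s = 187, Σs = 23, Σ1 = 6.
And Σs·g = 603, Σg = 83.
So MᵀM·[m, c]ᵀ = Mᵀg: [[187, 23]; [23, 6]]·[m, c]ᵀ = [603, 83]ᵀ.
Eliminating c: 6·(row 1) − 23·(row 2) gives 593·m = 6·603 − 23·83 = 1709, so m = 1709/593.
Then c = (83 − 23·(1709/593))/6 = 1652/593.
Residuals: 57/593, -466/593, 267/593, -116/593, 547/593, -289/593; SSR = 1160/593.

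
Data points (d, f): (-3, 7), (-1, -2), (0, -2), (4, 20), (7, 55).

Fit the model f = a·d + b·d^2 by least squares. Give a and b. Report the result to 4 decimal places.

Normal-equation sums: Σd·d = 75, Σd·d^2 = 379, Σd^2·d^2 = 2739.
Right-hand side: Σd·f = 446, Σd^2·f = 3076.
So AᵀA·[a, b]ᵀ = Aᵀf: [[75, 379]; [379, 2739]]·[a, b]ᵀ = [446, 3076]ᵀ.
Eliminating b: 2739·(row 1) − 379·(row 2) gives 61784·a = 2739·446 − 379·3076 = 55790, so a = 27895/30892.
Then b = (3076 − 379·(27895/30892))/2739 = 30833/30892.

a = 0.9030, b = 0.9981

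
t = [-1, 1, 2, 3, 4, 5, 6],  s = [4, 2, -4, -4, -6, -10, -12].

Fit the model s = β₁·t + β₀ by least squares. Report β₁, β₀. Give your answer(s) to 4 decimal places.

β₁ = -2.3607, β₀ = 2.4590

Normal-equation sums: Σt·t = 92, Σt = 20, Σ1 = 7.
And Σt·s = -168, Σs = -30.
det = 92·7 − 20² = 244.
β₁ = ((-168)·7 − 20·(-30))/244 = -144/61; β₀ = (92·(-30) − 20·(-168))/244 = 150/61.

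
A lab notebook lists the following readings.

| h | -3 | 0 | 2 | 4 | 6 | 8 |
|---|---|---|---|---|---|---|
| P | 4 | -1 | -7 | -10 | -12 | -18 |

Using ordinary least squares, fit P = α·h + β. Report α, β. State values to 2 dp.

The normal system XᵀX·[α, β]ᵀ = XᵀP is [[129, 17]; [17, 6]]·[α, β]ᵀ = [-282, -44]ᵀ.
Determinant 129·6 − 17² = 485.
α = ((-282)·6 − 17·(-44))/485 = -944/485; β = (129·(-44) − 17·(-282))/485 = -882/485.

α = -1.95, β = -1.82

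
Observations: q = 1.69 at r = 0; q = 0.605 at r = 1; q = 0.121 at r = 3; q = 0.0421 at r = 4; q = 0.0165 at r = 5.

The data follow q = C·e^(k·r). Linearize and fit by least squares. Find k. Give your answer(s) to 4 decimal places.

k = -0.9122

With ln qᵢ as the transformed response and rᵢ as the regressor:
Σr = 13.0000, Σ(r)² = 51.0000, Σln q = -9.3619, Σr·ln q = -40.0312.
Equations: 51.0000·k + 13.0000·ln C = -40.0312;  13.0000·k + 5·ln C = -9.3619.
Δ = 51.0000·5 − (13.0000)² = 86.0000; k = (-40.0312·5 − 13.0000·-9.3619)/86.0000 = -0.91223, ln C = (51.0000·-9.3619 − 13.0000·-40.0312)/86.0000 = 0.49943.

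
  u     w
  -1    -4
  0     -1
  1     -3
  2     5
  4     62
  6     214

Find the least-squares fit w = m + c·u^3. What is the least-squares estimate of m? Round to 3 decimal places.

m = -2.675

Sums needed: Σ1 = 6, Σu^3 = 288, Σu^3·u^3 = 50818.
For Xᵀw: Σw = 273, Σu^3·w = 50233.
XᵀX·[m, c]ᵀ = Xᵀw becomes [[6, 288]; [288, 50818]]·[m, c]ᵀ = [273, 50233]ᵀ.
Δ = 6·50818 − 288² = 221964.
m = (273·50818 − 288·50233)/221964 = -98965/36994; c = (6·50233 − 288·273)/221964 = 37129/36994.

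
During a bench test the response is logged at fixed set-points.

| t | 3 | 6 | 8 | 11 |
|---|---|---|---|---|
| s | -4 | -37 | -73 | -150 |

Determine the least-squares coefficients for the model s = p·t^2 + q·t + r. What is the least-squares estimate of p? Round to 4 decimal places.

The normal equations are: 20114·p + 2086·q + 230·r = -24190;  2086·p + 230·q + 28·r = -2468;  230·p + 28·q + 4·r = -264.
Solving the 3×3 system (Gaussian elimination) gives p = -22/15, q = 586/255, r = 191/85.

p = -1.4667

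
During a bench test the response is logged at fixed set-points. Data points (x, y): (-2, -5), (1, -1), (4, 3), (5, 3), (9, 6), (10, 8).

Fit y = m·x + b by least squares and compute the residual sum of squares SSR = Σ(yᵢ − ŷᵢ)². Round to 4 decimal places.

SSR = 2.8120

With design matrix M, MᵀM = [[227, 27]; [27, 6]] and Mᵀy = [170, 14]ᵀ.
Eliminating b: 6·(row 1) − 27·(row 2) gives 633·m = 6·170 − 27·14 = 642, so m = 214/211.
Then b = (14 − 27·(214/211))/6 = -1412/633.
Residuals: -469/633, 137/633, 743/633, 101/633, -568/633, 56/633; SSR = 1780/633.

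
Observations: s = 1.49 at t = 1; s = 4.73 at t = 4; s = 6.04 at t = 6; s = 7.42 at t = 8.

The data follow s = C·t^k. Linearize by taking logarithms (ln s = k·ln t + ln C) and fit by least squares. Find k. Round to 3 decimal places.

Let Y = ln s. Fitting Y = k·ln t + ln C by least squares:
XᵀX = [[9.4563, 5.2575]; [5.2575, 4]], rhs = [9.5441, 5.7553]ᵀ  (here Σln t = 5.2575, Σ(ln t)² = 9.4563, Σln s = 5.7553, Σln t·ln s = 9.5441).
Solving (det = 10.1839): k = 0.77749, ln C = 0.41690.

k = 0.777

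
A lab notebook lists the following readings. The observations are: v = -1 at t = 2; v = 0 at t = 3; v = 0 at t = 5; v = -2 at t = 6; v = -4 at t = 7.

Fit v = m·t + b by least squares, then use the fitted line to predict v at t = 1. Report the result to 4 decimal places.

Compute the Gram sums: Σt·t = 123, Σt = 23, Σ1 = 5.
And Σt·v = -42, Σv = -7.
Eliminating b: 5·(row 1) − 23·(row 2) gives 86·m = 5·(-42) − 23·(-7) = -49, so m = -49/86.
Then b = ((-7) − 23·(-49/86))/5 = 105/86.
At t = 1: v̂ = (-49/86)·(1) + (105/86)·(1) = 28/43.

v̂ = 0.6512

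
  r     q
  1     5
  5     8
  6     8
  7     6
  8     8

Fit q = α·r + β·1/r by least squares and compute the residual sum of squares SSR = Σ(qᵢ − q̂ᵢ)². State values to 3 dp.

SSR = 9.175

Entries of AᵀA: Σr·r = 175, Σr·1/r = 5, Σ1/r·1/r = 778849/705600.
Right-hand side: Σr·q = 199, Σ1/r·q = 1028/105.
So AᵀA·[α, β]ᵀ = Aᵀq: [[175, 5]; [5, 778849/705600]]·[α, β]ᵀ = [199, 1028/105]ᵀ.
det = 175·(778849/705600) − 5² = 678049/4032.
α = (199·(778849/705600) − 5·(1028/105))/(678049/4032) = 120450151/118658575; β = (175·(1028/105) − 5·199)/(678049/4032) = 2896320/678049.
Residuals: -34013276/118658575, 49129329/23731715, 142091694/118658575, -29086801/16951225, -2678952/4091675; SSR = 1088677826/118658575.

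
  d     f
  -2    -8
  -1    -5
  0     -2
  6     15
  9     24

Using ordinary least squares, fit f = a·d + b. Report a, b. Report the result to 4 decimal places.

a = 2.8906, b = -2.1373

Normal-equation sums: Σd·d = 122, Σd = 12, Σ1 = 5.
And Σd·f = 327, Σf = 24.
So XᵀX·[a, b]ᵀ = Xᵀf: [[122, 12]; [12, 5]]·[a, b]ᵀ = [327, 24]ᵀ.
Determinant 122·5 − 12² = 466.
a = (327·5 − 12·24)/466 = 1347/466; b = (122·24 − 12·327)/466 = -498/233.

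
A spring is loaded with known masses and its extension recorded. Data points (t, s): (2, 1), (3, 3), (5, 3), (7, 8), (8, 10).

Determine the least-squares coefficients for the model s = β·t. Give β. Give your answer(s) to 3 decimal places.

β = 1.073

Compute the Gram sums: Σt·t = 151.
And Σt·s = 162.
So MᵀM·[β]ᵀ = Mᵀs: [[151]]·[β]ᵀ = [162]ᵀ.
β = 162/151 = 1.07285.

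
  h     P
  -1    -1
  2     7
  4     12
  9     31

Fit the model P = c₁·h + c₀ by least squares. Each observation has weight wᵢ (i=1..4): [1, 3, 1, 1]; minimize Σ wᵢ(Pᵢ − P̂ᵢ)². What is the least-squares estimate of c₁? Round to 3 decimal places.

Sums needed: Σwᵢ·h·h = 110, Σwᵢ·h = 18, Σwᵢ·1 = 6.
For MᵀWP: Σwᵢ·h·P = 370, Σwᵢ·P = 63.
Normal equations: [[110, 18]; [18, 6]]·[c₁, c₀]ᵀ = [370, 63]ᵀ.
Δ = 110·6 − 18² = 336.
c₁ = (370·6 − 18·63)/336 = 181/56; c₀ = (110·63 − 18·370)/336 = 45/56.

c₁ = 3.232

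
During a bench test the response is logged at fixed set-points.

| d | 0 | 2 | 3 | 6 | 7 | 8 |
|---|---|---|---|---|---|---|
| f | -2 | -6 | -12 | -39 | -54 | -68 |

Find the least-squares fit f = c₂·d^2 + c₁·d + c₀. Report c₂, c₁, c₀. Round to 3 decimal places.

AᵀA·[c₂, c₁, c₀]ᵀ = Aᵀf reads: 7890·c₂ + 1106·c₁ + 162·c₀ = -8534;  1106·c₂ + 162·c₁ + 26·c₀ = -1204;  162·c₂ + 26·c₁ + 6·c₀ = -181.
Inverting the 3×3 Gram matrix, [c₂, c₁, c₀]ᵀ = [-389/384, -27/128, -365/192]ᵀ.

c₂ = -1.013, c₁ = -0.211, c₀ = -1.901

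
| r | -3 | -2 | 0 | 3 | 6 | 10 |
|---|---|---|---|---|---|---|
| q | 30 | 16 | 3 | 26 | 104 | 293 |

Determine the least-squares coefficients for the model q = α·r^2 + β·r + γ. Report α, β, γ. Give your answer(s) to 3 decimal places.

α = 2.985, β = -0.773, γ = 1.861

Entries of MᵀM: Σr^2·r^2 = 11474, Σr^2·r = 1208, Σr^2 = 158, Σr·r = 158, Σr = 14, Σ1 = 6.
And Σr^2·q = 33612, Σr·q = 3510, Σq = 472.
Normal equations: [[11474, 1208, 158]; [1208, 158, 14]; [158, 14, 6]]·[α, β, γ]ᵀ = [33612, 3510, 472]ᵀ.
Inverting the 3×3 Gram matrix, [α, β, γ]ᵀ = [158305/53031, -40984/53031, 2991/1607]ᵀ.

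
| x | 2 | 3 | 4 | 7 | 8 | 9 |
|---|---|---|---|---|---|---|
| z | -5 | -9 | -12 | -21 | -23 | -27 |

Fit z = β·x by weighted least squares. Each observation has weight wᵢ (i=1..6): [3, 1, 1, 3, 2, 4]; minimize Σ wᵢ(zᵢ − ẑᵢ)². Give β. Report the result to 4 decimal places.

β = -2.9654

From the data, Σwᵢ·x·x = 636.
Moment sums: Σwᵢ·x·z = -1886.
β = (-1886)/636 = -2.96541.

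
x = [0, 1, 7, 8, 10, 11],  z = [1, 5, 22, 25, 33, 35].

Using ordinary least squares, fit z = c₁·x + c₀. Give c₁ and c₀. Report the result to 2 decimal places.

c₁ = 3.07, c₀ = 1.24

With design matrix M, MᵀM = [[335, 37]; [37, 6]] and Mᵀz = [1074, 121]ᵀ.
Determinant 335·6 − 37² = 641.
c₁ = (1074·6 − 37·121)/641 = 1967/641; c₀ = (335·121 − 37·1074)/641 = 797/641.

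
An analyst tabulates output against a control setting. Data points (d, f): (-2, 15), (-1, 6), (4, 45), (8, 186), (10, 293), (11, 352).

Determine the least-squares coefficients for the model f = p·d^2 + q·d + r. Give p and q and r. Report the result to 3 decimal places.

p = 2.987, q = -0.883, r = 1.558

Normal-equation sums: Σd^2·d^2 = 29010, Σd^2·d = 2898, Σd^2 = 306, Σd·d = 306, Σd = 30, Σ1 = 6.
For Aᵀf: Σd^2·f = 84582, Σd·f = 8434, Σf = 897.
Solving the 3×3 system (Gaussian elimination) gives p = 18223/6100, q = -16157/18300, r = 7129/4575.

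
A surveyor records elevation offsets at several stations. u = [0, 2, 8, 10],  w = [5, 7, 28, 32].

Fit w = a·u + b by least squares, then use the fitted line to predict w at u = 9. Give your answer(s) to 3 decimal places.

The normal equations are: 168·a + 20·b = 558;  20·a + 4·b = 72.
Δ = 168·4 − 20² = 272.
a = (558·4 − 20·72)/272 = 99/34; b = (168·72 − 20·558)/272 = 117/34.
At u = 9: ŵ = (99/34)·(9) + (117/34)·(1) = 504/17.

ŵ = 29.647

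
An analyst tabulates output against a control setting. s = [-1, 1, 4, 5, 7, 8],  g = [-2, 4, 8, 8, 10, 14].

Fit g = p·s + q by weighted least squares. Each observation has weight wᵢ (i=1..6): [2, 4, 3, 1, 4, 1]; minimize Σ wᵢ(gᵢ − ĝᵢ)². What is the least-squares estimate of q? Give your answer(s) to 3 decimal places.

q = 1.496

From the data, Σwᵢ·s·s = 339, Σwᵢ·s = 55, Σwᵢ·1 = 15.
And Σwᵢ·s·g = 548, Σwᵢ·g = 98.
AᵀWA·[p, q]ᵀ = AᵀWg becomes [[339, 55]; [55, 15]]·[p, q]ᵀ = [548, 98]ᵀ.
Δ = 339·15 − 55² = 2060.
p = (548·15 − 55·98)/2060 = 283/206; q = (339·98 − 55·548)/2060 = 1541/1030.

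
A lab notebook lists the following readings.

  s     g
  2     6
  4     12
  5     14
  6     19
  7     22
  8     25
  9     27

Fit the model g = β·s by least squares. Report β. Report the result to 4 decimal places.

β = 3.0582

The normal equations are: 275·β = 841.
Hence β = 841 / 275 ≈ 3.05818.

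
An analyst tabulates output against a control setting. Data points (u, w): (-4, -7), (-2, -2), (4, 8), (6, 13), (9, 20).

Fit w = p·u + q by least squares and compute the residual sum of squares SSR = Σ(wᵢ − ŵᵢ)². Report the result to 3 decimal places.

Sums needed: Σu·u = 153, Σu = 13, Σ1 = 5.
Moment sums: Σu·w = 322, Σw = 32.
AᵀA·[p, q]ᵀ = Aᵀw becomes [[153, 13]; [13, 5]]·[p, q]ᵀ = [322, 32]ᵀ.
Eliminating q: 5·(row 1) − 13·(row 2) gives 596·p = 5·322 − 13·32 = 1194, so p = 597/298.
Then q = (32 − 13·(597/298))/5 = 355/298.
Residuals: -53/298, 243/298, -359/298, -63/298, 116/149; SSR = 417/149.

SSR = 2.799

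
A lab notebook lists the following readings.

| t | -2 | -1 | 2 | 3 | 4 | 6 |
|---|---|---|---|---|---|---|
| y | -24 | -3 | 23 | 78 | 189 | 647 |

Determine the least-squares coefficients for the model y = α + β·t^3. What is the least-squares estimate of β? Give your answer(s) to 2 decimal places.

β = 3.00

Forming XᵀX = [[6, 306]; [306, 51610]] and Xᵀy = [910, 154333]ᵀ gives XᵀX·[α, β]ᵀ = Xᵀy.
det = 6·51610 − 306² = 216024.
α = (910·51610 − 306·154333)/216024 = -130399/108012; β = (6·154333 − 306·910)/216024 = 107923/36004.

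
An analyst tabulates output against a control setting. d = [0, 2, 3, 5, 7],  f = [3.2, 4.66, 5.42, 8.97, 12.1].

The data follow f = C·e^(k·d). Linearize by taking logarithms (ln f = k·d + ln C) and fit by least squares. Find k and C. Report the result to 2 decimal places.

Let Y = ln f. Fitting Y = k·d + ln C by least squares:
Σd = 17.0000, Σ(d)² = 87.0000, Σln f = 9.0794, Σd·ln f = 36.5702.
Normal system: [[87.0000, 17.0000]; [17.0000, 5]]·[k, ln C]ᵀ = [36.5702, 9.0794]ᵀ.
Slope k = (n·Σd·ln f − Σd·Σln f)/(n·Σ(d)² − (Σd)²) = (5·36.5702 − 17.0000·9.0794)/146.0000 = 0.19522; ln C = (Σln f − k·Σd)/n = 1.15213, so C = exp(1.15213) = 3.16492.

k = 0.20, C = 3.16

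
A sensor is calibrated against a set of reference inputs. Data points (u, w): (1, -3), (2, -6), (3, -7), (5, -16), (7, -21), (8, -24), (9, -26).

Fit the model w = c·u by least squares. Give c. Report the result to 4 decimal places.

From the data, Σu·u = 233.
And Σu·w = -689.
Hence c = -689 / 233 ≈ -2.95708.

c = -2.9571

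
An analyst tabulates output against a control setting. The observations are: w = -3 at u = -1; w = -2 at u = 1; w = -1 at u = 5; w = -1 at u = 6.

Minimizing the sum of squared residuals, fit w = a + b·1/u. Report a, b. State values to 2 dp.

AᵀA·[a, b]ᵀ = Aᵀw reads: 4·a + (11/30)·b = -7;  (11/30)·a + (1861/900)·b = 19/30.
Eliminating b: (1861/900)·(row 1) − (11/30)·(row 2) gives (2441/300)·a = (1861/900)·(-7) − (11/30)·(19/30) = -1103/75, so a = -4412/2441.
Then b = ((19/30) − (11/30)·(-4412/2441))/(1861/900) = 1530/2441.

a = -1.81, b = 0.63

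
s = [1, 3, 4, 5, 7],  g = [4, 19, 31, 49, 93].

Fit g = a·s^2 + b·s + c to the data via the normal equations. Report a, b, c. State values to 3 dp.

The normal equations are: 3364·a + 560·b + 100·c = 6453;  560·a + 100·b + 20·c = 1081;  100·a + 20·b + 5·c = 196.
(Σs^2·s^2 = 3364, Σs^2·s = 560, Σs^2 = 100, Σs·s = 100, Σs = 20, Σ1 = 5, Σs^2·g = 6453, Σs·g = 1081, Σg = 196.)
Inverting the 3×3 Gram matrix, [a, b, c]ᵀ = [157/84, -43/420, 78/35]ᵀ.

a = 1.869, b = -0.102, c = 2.229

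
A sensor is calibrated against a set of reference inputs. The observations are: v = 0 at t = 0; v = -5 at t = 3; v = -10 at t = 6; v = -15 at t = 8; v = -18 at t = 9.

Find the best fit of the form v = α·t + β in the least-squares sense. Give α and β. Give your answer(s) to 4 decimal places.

α = -1.9599, β = 0.5912

Forming AᵀA = [[190, 26]; [26, 5]] and Aᵀv = [-357, -48]ᵀ gives AᵀA·[α, β]ᵀ = Aᵀv.
det = 190·5 − 26² = 274.
α = ((-357)·5 − 26·(-48))/274 = -537/274; β = (190·(-48) − 26·(-357))/274 = 81/137.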